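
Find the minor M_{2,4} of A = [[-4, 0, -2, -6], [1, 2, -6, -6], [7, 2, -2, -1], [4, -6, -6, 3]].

196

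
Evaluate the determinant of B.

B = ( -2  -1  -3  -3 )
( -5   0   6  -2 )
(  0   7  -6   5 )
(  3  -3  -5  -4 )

Expand along row 2 (it has 1 zero):
  − (-5) · M_21   where M_21 = det([-1 -3 -3; 7 -6 5; -3 -5 -4]) = 71
  − (6) · M_23   where M_23 = det([-2 -1 -3; 0 7 5; 3 -3 -4]) = 74
  + (-2) · M_24   where M_24 = det([-2 -1 -3; 0 7 -6; 3 -3 -5]) = 187
det = (-1)·(-5)·(71) + (-1)·(6)·(74) + (+1)·(-2)·(187) = -463

|B| = -463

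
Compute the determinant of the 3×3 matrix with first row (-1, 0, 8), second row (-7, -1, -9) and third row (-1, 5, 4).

-329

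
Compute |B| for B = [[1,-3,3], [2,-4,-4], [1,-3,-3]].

|B| = -12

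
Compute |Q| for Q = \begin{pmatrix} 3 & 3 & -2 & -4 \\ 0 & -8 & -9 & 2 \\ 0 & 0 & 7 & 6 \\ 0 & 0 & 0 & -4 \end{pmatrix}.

The determinant is 672.

Q is upper triangular, so det(Q) is the product of the diagonal entries:
det = (3) · (-8) · (7) · (-4) = 672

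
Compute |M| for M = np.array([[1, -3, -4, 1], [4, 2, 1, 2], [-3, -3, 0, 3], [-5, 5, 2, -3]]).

|M| = 372

Expand along row 3 (it has 1 zero):
  + (-3) · M_31   where M_31 = det([-3 -4 1; 2 1 2; 5 2 -3]) = -44
  − (-3) · M_32   where M_32 = det([1 -4 1; 4 1 2; -5 2 -3]) = -2
  − (3) · M_34   where M_34 = det([1 -3 -4; 4 2 1; -5 5 2]) = -82
det = (+1)·(-3)·(-44) + (-1)·(-3)·(-2) + (-1)·(3)·(-82) = 372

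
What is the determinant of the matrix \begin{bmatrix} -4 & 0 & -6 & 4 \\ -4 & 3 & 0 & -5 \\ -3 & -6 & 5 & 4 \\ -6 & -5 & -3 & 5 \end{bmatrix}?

Expand along row 1 (it has 1 zero):
  + (-4) · M_11   where M_11 = det([3 0 -5; -6 5 4; -5 -3 5]) = -104
  + (-6) · M_13   where M_13 = det([-4 3 -5; -3 -6 4; -6 -5 5]) = 118
  − (4) · M_14   where M_14 = det([-4 3 0; -3 -6 5; -6 -5 -3]) = -289
det = (+1)·(-4)·(-104) + (+1)·(-6)·(118) + (-1)·(4)·(-289) = 864

864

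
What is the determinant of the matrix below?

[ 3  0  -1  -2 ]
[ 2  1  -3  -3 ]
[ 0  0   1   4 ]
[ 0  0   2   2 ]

The matrix is block upper-triangular with a 2×2 block and a 2×2 block on the diagonal, so its determinant equals the product of the determinants of the diagonal blocks.
det of the 2×2 block = 3
det of the 2×2 block = -6
det = (3)·(-6) = -18

-18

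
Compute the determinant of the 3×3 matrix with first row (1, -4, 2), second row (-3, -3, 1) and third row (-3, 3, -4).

33

Expand along column 1:
  + 1 · |-3 1; 3 -4| = 1·(12 − 3) = 9
  − (-3) · |-4 2; 3 -4| = −(-3)·(16 − 6) = 30
  + (-3) · |-4 2; -3 1| = (-3)·(-4 − (-6)) = -6
Sum: (9) + (30) + (-6) = 33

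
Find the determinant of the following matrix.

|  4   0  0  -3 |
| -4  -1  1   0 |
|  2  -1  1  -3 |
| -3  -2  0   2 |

-12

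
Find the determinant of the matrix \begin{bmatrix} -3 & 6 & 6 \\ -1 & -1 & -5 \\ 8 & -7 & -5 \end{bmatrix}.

-90

Expand along row 1:
  + (-3) · |-1 -5; -7 -5| = (-3)·(5 − 35) = 90
  − 6 · |-1 -5; 8 -5| = −6·(5 − (-40)) = -270
  + 6 · |-1 -1; 8 -7| = 6·(7 − (-8)) = 90
Sum: (90) + (-270) + (90) = -90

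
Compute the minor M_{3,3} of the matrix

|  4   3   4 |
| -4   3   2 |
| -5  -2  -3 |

24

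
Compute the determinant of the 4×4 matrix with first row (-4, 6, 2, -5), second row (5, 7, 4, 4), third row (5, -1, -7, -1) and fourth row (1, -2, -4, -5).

The determinant is -1535.

Expand along row 1:
  + (-4) · M_11   where M_11 = det([7 4 4; -1 -7 -1; -2 -4 -5]) = 165
  − (6) · M_12   where M_12 = det([5 4 4; 5 -7 -1; 1 -4 -5]) = 199
  + (2) · M_13   where M_13 = det([5 7 4; 5 -1 -1; 1 -2 -5]) = 147
  − (-5) · M_14   where M_14 = det([5 7 4; 5 -1 -7; 1 -2 -4]) = 5
det = (+1)·(-4)·(165) + (-1)·(6)·(199) + (+1)·(2)·(147) + (-1)·(-5)·(5) = -1535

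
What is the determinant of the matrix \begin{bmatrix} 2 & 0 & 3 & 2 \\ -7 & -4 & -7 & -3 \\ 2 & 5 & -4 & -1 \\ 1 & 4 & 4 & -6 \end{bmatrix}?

33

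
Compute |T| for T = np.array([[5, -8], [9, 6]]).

det(T) = 5·6 − (-8)·9 = 30 − (-72) = 102

102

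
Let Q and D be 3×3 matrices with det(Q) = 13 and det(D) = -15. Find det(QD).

-195

det(QD) = det(Q)·det(D) = (13)·(-15) = -195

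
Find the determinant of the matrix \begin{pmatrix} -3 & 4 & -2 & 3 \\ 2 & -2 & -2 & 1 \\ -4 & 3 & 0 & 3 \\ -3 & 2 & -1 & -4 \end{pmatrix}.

The determinant is -135.

Expand along row 3 (it has 1 zero):
  + (-4) · M_31   where M_31 = det([4 -2 3; -2 -2 1; 2 -1 -4]) = 66
  − (3) · M_32   where M_32 = det([-3 -2 3; 2 -2 1; -3 -1 -4]) = -61
  − (3) · M_34   where M_34 = det([-3 4 -2; 2 -2 -2; -3 2 -1]) = 18
det = (+1)·(-4)·(66) + (-1)·(3)·(-61) + (-1)·(3)·(18) = -135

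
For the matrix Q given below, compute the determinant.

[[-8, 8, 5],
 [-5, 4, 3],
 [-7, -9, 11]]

Expand along row 1:
  + (-8) · |4 3; -9 11| = (-8)·(44 − (-27)) = -568
  − 8 · |-5 3; -7 11| = −8·(-55 − (-21)) = 272
  + 5 · |-5 4; -7 -9| = 5·(45 − (-28)) = 365
Sum: (-568) + (272) + (365) = 69

69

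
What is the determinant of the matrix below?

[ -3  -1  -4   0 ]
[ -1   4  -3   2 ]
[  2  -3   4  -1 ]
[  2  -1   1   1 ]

-19

Expand along row 1 (it has 1 zero):
  + (-3) · M_11   where M_11 = det([4 -3 2; -3 4 -1; -1 1 1]) = 10
  − (-1) · M_12   where M_12 = det([-1 -3 2; 2 4 -1; 2 1 1]) = -5
  + (-4) · M_13   where M_13 = det([-1 4 2; 2 -3 -1; 2 -1 1]) = -4
det = (+1)·(-3)·(10) + (-1)·(-1)·(-5) + (+1)·(-4)·(-4) = -19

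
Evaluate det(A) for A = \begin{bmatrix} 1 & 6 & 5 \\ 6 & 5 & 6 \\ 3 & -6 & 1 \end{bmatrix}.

Expand along column 1:
  + 1 · |5 6; -6 1| = 1·(5 − (-36)) = 41
  − 6 · |6 5; -6 1| = −6·(6 − (-30)) = -216
  + 3 · |6 5; 5 6| = 3·(36 − 25) = 33
Sum: (41) + (-216) + (33) = -142

The determinant is -142.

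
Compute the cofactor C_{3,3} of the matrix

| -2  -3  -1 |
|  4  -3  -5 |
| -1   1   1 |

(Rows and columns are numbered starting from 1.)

Delete row 3 and column 3; the remaining 2×2 submatrix is [-2 -3; 4 -3].
Its determinant is (-2)·(-3) − (-3)·4 = 18.
The cofactor carries sign (−1)^(3+3) = +1, so C_{3,3} = +(18) = 18.

The cofactor is 18.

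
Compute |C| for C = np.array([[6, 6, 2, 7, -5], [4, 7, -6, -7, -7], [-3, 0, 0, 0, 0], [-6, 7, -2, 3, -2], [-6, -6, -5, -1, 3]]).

|C| = -8277

Expand along row 3 (it has 4 zeros):
  + (-3) · M_31   where M_31 = det([6 2 7 -5; 7 -6 -7 -7; 7 -2 3 -2; -6 -5 -1 3]) = 2759
det = (+1)·(-3)·(2759) = -8277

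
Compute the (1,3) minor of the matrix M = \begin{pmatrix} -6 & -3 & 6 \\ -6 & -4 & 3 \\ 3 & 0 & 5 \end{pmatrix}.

Delete row 1 and column 3; the remaining 2×2 submatrix is [-6 -4; 3 0].
Its determinant is (-6)·0 − (-4)·3 = 12.

12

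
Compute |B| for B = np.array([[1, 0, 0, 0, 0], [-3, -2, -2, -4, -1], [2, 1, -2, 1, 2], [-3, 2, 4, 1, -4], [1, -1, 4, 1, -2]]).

Expand along row 1 (it has 4 zeros):
  + (1) · M_11   where M_11 = det([-2 -2 -4 -1; 1 -2 1 2; 2 4 1 -4; -1 4 1 -2]) = 10
det = (+1)·(1)·(10) = 10

det(B) = 10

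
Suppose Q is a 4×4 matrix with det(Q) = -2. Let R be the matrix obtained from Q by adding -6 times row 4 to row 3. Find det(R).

Adding a multiple of one row to another leaves the determinant unchanged.
det(R) = (1)·(-2) = -2

|R| = -2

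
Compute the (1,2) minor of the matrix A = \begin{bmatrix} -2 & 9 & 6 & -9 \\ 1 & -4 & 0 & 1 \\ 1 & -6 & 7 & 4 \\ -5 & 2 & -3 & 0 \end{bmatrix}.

Delete row 1 and column 2; the remaining 3×3 submatrix is [1 0 1; 1 7 4; -5 -3 0].
Its determinant is 44.

44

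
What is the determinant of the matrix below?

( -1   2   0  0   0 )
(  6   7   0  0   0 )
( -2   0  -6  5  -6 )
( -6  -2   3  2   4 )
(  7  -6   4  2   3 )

-1121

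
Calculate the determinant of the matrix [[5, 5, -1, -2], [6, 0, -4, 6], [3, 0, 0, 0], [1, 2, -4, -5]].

576

Expand along row 3 (it has 3 zeros):
  + (3) · M_31   where M_31 = det([5 -1 -2; 0 -4 6; 2 -4 -5]) = 192
det = (+1)·(3)·(192) = 576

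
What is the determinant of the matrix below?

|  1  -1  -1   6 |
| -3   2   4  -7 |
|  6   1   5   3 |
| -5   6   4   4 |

Expand along row 1:
  + (1) · M_11   where M_11 = det([2 4 -7; 1 5 3; 6 4 4]) = 254
  − (-1) · M_12   where M_12 = det([-3 4 -7; 6 5 3; -5 4 4]) = -523
  + (-1) · M_13   where M_13 = det([-3 2 -7; 6 1 3; -5 6 4]) = -323
  − (6) · M_14   where M_14 = det([-3 2 4; 6 1 5; -5 6 4]) = 144
det = (+1)·(1)·(254) + (-1)·(-1)·(-523) + (+1)·(-1)·(-323) + (-1)·(6)·(144) = -810

The determinant is -810.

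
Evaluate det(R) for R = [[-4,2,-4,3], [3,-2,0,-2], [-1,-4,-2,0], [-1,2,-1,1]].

-2

Expand along row 2 (it has 1 zero):
  − (3) · M_21   where M_21 = det([2 -4 3; -4 -2 0; 2 -1 1]) = 4
  + (-2) · M_22   where M_22 = det([-4 -4 3; -1 -2 0; -1 -1 1]) = 1
  + (-2) · M_24   where M_24 = det([-4 2 -4; -1 -4 -2; -1 2 -1]) = -6
det = (-1)·(3)·(4) + (+1)·(-2)·(1) + (+1)·(-2)·(-6) = -2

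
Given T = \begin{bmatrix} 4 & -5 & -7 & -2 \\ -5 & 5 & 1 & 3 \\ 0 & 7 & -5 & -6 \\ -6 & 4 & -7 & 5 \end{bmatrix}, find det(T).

Expand along row 3 (it has 1 zero):
  − (7) · M_32   where M_32 = det([4 -7 -2; -5 1 3; -6 -7 5]) = -27
  + (-5) · M_33   where M_33 = det([4 -5 -2; -5 5 3; -6 4 5]) = -3
  − (-6) · M_34   where M_34 = det([4 -5 -7; -5 5 1; -6 4 -7]) = -21
det = (-1)·(7)·(-27) + (+1)·(-5)·(-3) + (-1)·(-6)·(-21) = 78

78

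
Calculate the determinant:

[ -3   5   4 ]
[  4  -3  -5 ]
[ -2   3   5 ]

Expand along column 1:
  + (-3) · |-3 -5; 3 5| = (-3)·(-15 − (-15)) = 0
  − 4 · |5 4; 3 5| = −4·(25 − 12) = -52
  + (-2) · |5 4; -3 -5| = (-2)·(-25 − (-12)) = 26
Sum: (0) + (-52) + (26) = -26

-26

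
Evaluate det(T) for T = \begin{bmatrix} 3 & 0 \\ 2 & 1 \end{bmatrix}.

3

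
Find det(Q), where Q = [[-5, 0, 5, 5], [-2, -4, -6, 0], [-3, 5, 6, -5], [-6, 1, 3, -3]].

280

Expand along row 1 (it has 1 zero):
  + (-5) · M_11   where M_11 = det([-4 -6 0; 5 6 -5; 1 3 -3]) = -48
  + (5) · M_13   where M_13 = det([-2 -4 0; -3 5 -5; -6 1 -3]) = -64
  − (5) · M_14   where M_14 = det([-2 -4 -6; -3 5 6; -6 1 3]) = -72
det = (+1)·(-5)·(-48) + (+1)·(5)·(-64) + (-1)·(5)·(-72) = 280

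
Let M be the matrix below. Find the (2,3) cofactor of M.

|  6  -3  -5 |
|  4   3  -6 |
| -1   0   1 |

The cofactor is 3.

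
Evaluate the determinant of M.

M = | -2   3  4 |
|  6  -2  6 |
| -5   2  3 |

|M| = -100

Expand along row 1:
  + (-2) · |-2 6; 2 3| = (-2)·(-6 − 12) = 36
  − 3 · |6 6; -5 3| = −3·(18 − (-30)) = -144
  + 4 · |6 -2; -5 2| = 4·(12 − 10) = 8
Sum: (36) + (-144) + (8) = -100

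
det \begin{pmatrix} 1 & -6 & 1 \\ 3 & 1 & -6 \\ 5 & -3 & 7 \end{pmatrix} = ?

Expand along row 1:
  + 1 · |1 -6; -3 7| = 1·(7 − 18) = -11
  − (-6) · |3 -6; 5 7| = −(-6)·(21 − (-30)) = 306
  + 1 · |3 1; 5 -3| = 1·(-9 − 5) = -14
Sum: (-11) + (306) + (-14) = 281

The determinant is 281.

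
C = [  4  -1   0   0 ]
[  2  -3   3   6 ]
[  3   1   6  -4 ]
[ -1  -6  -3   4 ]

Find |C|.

Expand along row 1 (it has 2 zeros):
  + (4) · M_11   where M_11 = det([-3 3 6; 1 6 -4; -6 -3 4]) = 222
  − (-1) · M_12   where M_12 = det([2 3 6; 3 6 -4; -1 -3 4]) = -18
det = (+1)·(4)·(222) + (-1)·(-1)·(-18) = 870

870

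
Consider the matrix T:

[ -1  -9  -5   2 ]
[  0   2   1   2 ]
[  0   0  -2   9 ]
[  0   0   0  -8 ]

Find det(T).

T is upper triangular, so det(T) is the product of the diagonal entries:
det = (-1) · (2) · (-2) · (-8) = -32

det(T) = -32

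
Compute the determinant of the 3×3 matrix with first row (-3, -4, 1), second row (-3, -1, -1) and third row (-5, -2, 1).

Expand along row 1:
  + (-3) · |-1 -1; -2 1| = (-3)·(-1 − 2) = 9
  − (-4) · |-3 -1; -5 1| = −(-4)·(-3 − 5) = -32
  + 1 · |-3 -1; -5 -2| = 1·(6 − 5) = 1
Sum: (9) + (-32) + (1) = -22

-22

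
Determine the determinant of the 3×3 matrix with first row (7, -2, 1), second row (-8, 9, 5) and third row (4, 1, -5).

Expand along column 1:
  + 7 · |9 5; 1 -5| = 7·(-45 − 5) = -350
  − (-8) · |-2 1; 1 -5| = −(-8)·(10 − 1) = 72
  + 4 · |-2 1; 9 5| = 4·(-10 − 9) = -76
Sum: (-350) + (72) + (-76) = -354

The determinant is -354.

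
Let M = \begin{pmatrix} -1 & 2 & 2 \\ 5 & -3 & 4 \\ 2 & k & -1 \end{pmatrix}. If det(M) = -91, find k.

Expanding along the column containing k, det(M) is linear in k: det(M) = (14)·k + (35).
Set (14)·k + (35) = -91  ⇒  (14)·k = -126  ⇒  k = -9.

k = -9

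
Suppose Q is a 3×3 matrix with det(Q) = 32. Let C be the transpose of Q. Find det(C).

det(Qᵀ) = det(Q).
det(C) = (1)·(32) = 32

32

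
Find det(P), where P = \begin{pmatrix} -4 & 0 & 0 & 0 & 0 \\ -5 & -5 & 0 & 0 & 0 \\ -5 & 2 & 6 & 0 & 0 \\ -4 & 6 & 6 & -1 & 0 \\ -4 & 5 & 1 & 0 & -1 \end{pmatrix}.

det(P) = 120

P is lower triangular, so det(P) is the product of the diagonal entries:
det = (-4) · (-5) · (6) · (-1) · (-1) = 120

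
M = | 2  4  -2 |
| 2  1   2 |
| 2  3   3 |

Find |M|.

The determinant is -22.

Expand along row 1:
  + 2 · |1 2; 3 3| = 2·(3 − 6) = -6
  − 4 · |2 2; 2 3| = −4·(6 − 4) = -8
  + (-2) · |2 1; 2 3| = (-2)·(6 − 2) = -8
Sum: (-6) + (-8) + (-8) = -22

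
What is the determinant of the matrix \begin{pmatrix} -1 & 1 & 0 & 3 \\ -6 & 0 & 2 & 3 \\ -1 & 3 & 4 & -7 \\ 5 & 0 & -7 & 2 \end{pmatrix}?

Expand along column 2 (it has 2 zeros):
  − (1) · M_12   where M_12 = det([-6 2 3; -1 4 -7; 5 -7 2]) = 141
  − (3) · M_32   where M_32 = det([-1 0 3; -6 2 3; 5 -7 2]) = 71
det = (-1)·(1)·(141) + (-1)·(3)·(71) = -354

-354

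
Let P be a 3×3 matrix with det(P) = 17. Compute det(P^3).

4913

det(P^3) = (det P)^3 = (17)^3 = 4913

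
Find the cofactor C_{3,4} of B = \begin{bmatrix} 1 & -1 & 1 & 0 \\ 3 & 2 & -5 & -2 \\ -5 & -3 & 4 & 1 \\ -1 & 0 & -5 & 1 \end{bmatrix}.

Delete row 3 and column 4; the remaining 3×3 submatrix is [1 -1 1; 3 2 -5; -1 0 -5].
Its determinant is -28.
The cofactor carries sign (−1)^(3+4) = −1, so C_{3,4} = −(-28) = 28.

28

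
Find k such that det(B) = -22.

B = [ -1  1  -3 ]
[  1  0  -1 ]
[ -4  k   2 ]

6

Expanding along the row containing k, det(B) is linear in k: det(B) = (-4)·k + (2).
Set (-4)·k + (2) = -22  ⇒  (-4)·k = -24  ⇒  k = 6.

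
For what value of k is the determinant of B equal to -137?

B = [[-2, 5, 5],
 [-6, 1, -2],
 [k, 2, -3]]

-1

Expanding along the row containing k, det(B) is linear in k: det(B) = (-15)·k + (-152).
Set (-15)·k + (-152) = -137  ⇒  (-15)·k = 15  ⇒  k = -1.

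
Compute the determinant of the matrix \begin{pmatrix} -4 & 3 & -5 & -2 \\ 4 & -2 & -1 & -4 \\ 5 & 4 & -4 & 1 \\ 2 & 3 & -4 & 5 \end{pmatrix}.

The determinant is -805.

Expand along row 1:
  + (-4) · M_11   where M_11 = det([-2 -1 -4; 4 -4 1; 3 -4 5]) = 65
  − (3) · M_12   where M_12 = det([4 -1 -4; 5 -4 1; 2 -4 5]) = 7
  + (-5) · M_13   where M_13 = det([4 -2 -4; 5 4 1; 2 3 5]) = 86
  − (-2) · M_14   where M_14 = det([4 -2 -1; 5 4 -4; 2 3 -4]) = -47
det = (+1)·(-4)·(65) + (-1)·(3)·(7) + (+1)·(-5)·(86) + (-1)·(-2)·(-47) = -805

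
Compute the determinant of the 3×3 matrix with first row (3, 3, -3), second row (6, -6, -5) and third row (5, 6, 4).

The determinant is -327.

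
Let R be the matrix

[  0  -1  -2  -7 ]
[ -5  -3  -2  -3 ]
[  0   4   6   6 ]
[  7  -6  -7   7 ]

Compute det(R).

Expand along column 1 (it has 2 zeros):
  − (-5) · M_21   where M_21 = det([-1 -2 -7; 4 6 6; -6 -7 7]) = -12
  − (7) · M_41   where M_41 = det([-1 -2 -7; -3 -2 -3; 4 6 6]) = 52
det = (-1)·(-5)·(-12) + (-1)·(7)·(52) = -424

-424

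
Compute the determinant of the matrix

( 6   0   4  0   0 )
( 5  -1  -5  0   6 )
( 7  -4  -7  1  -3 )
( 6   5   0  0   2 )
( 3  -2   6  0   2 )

-1228

Expand along column 4 (it has 4 zeros):
  − (1) · M_34   where M_34 = det([6 0 4 0; 5 -1 -5 6; 6 5 0 2; 3 -2 6 2]) = 1228
det = (-1)·(1)·(1228) = -1228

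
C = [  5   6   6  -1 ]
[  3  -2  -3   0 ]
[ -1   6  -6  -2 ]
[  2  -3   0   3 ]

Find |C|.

891

Expand along row 2 (it has 1 zero):
  − (3) · M_21   where M_21 = det([6 6 -1; 6 -6 -2; -3 0 3]) = -162
  + (-2) · M_22   where M_22 = det([5 6 -1; -1 -6 -2; 2 0 3]) = -108
  − (-3) · M_23   where M_23 = det([5 6 -1; -1 6 -2; 2 -3 3]) = 63
det = (-1)·(3)·(-162) + (+1)·(-2)·(-108) + (-1)·(-3)·(63) = 891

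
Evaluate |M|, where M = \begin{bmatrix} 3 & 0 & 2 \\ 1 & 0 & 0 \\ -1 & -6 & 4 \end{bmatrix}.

|M| = -12

Expand along row 2:
  − 1 · |0 2; -6 4| = −1·(0 − (-12)) = -12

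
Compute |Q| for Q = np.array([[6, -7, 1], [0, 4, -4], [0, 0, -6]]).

-144

Q is upper triangular, so det(Q) is the product of the diagonal entries:
det = (6) · (4) · (-6) = -144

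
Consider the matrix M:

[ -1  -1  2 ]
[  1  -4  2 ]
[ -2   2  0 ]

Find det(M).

-4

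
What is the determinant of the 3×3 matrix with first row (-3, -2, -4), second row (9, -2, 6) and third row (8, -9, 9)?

Expand along column 1:
  + (-3) · |-2 6; -9 9| = (-3)·(-18 − (-54)) = -108
  − 9 · |-2 -4; -9 9| = −9·(-18 − 36) = 486
  + 8 · |-2 -4; -2 6| = 8·(-12 − 8) = -160
Sum: (-108) + (486) + (-160) = 218

218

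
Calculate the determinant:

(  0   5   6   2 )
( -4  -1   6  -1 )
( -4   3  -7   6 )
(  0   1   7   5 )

Expand along column 1 (it has 2 zeros):
  − (-4) · M_21   where M_21 = det([5 6 2; 3 -7 6; 1 7 5]) = -383
  + (-4) · M_31   where M_31 = det([5 6 2; -1 6 -1; 1 7 5]) = 183
det = (-1)·(-4)·(-383) + (+1)·(-4)·(183) = -2264

-2264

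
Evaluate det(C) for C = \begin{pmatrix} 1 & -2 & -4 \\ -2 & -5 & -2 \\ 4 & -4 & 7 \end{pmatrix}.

|C| = -167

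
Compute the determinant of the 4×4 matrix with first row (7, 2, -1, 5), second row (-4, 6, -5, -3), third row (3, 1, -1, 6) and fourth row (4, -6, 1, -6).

979

Expand along row 1:
  + (7) · M_11   where M_11 = det([6 -5 -3; 1 -1 6; -6 1 -6]) = 165
  − (2) · M_12   where M_12 = det([-4 -5 -3; 3 -1 6; 4 1 -6]) = -231
  + (-1) · M_13   where M_13 = det([-4 6 -3; 3 1 6; 4 -6 -6]) = 198
  − (5) · M_14   where M_14 = det([-4 6 -5; 3 1 -1; 4 -6 1]) = 88
det = (+1)·(7)·(165) + (-1)·(2)·(-231) + (+1)·(-1)·(198) + (-1)·(5)·(88) = 979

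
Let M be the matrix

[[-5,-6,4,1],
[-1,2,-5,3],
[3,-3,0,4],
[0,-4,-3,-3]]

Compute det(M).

det(M) = -1625

Expand along row 3 (it has 1 zero):
  + (3) · M_31   where M_31 = det([-6 4 1; 2 -5 3; -4 -3 -3]) = -194
  − (-3) · M_32   where M_32 = det([-5 4 1; -1 -5 3; 0 -3 -3]) = -129
  − (4) · M_34   where M_34 = det([-5 -6 4; -1 2 -5; 0 -4 -3]) = 164
det = (+1)·(3)·(-194) + (-1)·(-3)·(-129) + (-1)·(4)·(164) = -1625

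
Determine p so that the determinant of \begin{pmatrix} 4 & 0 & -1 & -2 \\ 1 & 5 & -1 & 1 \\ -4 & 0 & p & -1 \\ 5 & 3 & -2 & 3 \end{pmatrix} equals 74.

p = 2

Expanding along the column containing p, det(B) is linear in p: det(B) = (92)·p + (-110).
Set (92)·p + (-110) = 74  ⇒  (92)·p = 184  ⇒  p = 2.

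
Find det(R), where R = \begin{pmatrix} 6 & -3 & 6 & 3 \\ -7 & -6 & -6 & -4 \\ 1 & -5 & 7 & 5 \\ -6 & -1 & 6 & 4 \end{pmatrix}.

Expand along row 1:
  + (6) · M_11   where M_11 = det([-6 -6 -4; -5 7 5; -1 6 4]) = 14
  − (-3) · M_12   where M_12 = det([-7 -6 -4; 1 7 5; -6 6 4]) = 26
  + (6) · M_13   where M_13 = det([-7 -6 -4; 1 -5 5; -6 -1 4]) = 433
  − (3) · M_14   where M_14 = det([-7 -6 -6; 1 -5 7; -6 -1 6]) = 635
det = (+1)·(6)·(14) + (-1)·(-3)·(26) + (+1)·(6)·(433) + (-1)·(3)·(635) = 855

|R| = 855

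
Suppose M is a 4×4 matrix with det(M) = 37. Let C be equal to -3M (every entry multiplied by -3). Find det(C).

det(C) = 2997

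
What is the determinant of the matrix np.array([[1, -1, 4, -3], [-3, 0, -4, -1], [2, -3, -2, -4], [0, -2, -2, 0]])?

Expand along row 4 (it has 2 zeros):
  + (-2) · M_42   where M_42 = det([1 4 -3; -3 -4 -1; 2 -2 -4]) = -84
  − (-2) · M_43   where M_43 = det([1 -1 -3; -3 0 -1; 2 -3 -4]) = -16
det = (+1)·(-2)·(-84) + (-1)·(-2)·(-16) = 136

136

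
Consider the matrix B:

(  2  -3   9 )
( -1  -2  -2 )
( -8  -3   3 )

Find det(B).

The determinant is -198.

Expand along row 1:
  + 2 · |-2 -2; -3 3| = 2·(-6 − 6) = -24
  − (-3) · |-1 -2; -8 3| = −(-3)·(-3 − 16) = -57
  + 9 · |-1 -2; -8 -3| = 9·(3 − 16) = -117
Sum: (-24) + (-57) + (-117) = -198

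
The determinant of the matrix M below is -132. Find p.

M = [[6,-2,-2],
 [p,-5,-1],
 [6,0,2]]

p = -6

Expanding along the row containing p, det(M) is linear in p: det(M) = (4)·p + (-108).
Set (4)·p + (-108) = -132  ⇒  (4)·p = -24  ⇒  p = -6.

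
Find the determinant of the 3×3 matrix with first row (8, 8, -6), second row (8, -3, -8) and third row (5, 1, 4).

The determinant is -746.

Expand along row 1:
  + 8 · |-3 -8; 1 4| = 8·(-12 − (-8)) = -32
  − 8 · |8 -8; 5 4| = −8·(32 − (-40)) = -576
  + (-6) · |8 -3; 5 1| = (-6)·(8 − (-15)) = -138
Sum: (-32) + (-576) + (-138) = -746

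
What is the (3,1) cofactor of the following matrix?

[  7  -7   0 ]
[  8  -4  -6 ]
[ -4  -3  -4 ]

42

Delete row 3 and column 1; the remaining 2×2 submatrix is [-7 0; -4 -6].
Its determinant is (-7)·(-6) − 0·(-4) = 42.
The cofactor carries sign (−1)^(3+1) = +1, so C_{3,1} = +(42) = 42.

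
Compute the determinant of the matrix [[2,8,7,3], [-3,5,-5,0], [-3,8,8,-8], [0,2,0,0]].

The determinant is -410.

Expand along row 4 (it has 3 zeros):
  + (2) · M_42   where M_42 = det([2 7 3; -3 -5 0; -3 8 -8]) = -205
det = (+1)·(2)·(-205) = -410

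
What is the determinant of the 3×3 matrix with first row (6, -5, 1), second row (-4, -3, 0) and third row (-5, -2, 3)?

Expand along column 3:
  + 1 · |-4 -3; -5 -2| = 1·(8 − 15) = -7
  + 3 · |6 -5; -4 -3| = 3·(-18 − 20) = -114
Sum: (-7) + (-114) = -121

The determinant is -121.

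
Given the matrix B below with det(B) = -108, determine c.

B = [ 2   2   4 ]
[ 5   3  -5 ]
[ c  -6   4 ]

Expanding along the row containing c, det(B) is linear in c: det(B) = (-22)·c + (-196).
Set (-22)·c + (-196) = -108  ⇒  (-22)·c = 88  ⇒  c = -4.

-4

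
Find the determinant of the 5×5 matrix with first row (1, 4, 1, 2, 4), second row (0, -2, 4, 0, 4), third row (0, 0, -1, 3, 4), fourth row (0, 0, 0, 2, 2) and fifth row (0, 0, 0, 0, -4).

-16

The matrix is upper triangular, so the determinant is the product of the diagonal entries:
det = (1) · (-2) · (-1) · (2) · (-4) = -16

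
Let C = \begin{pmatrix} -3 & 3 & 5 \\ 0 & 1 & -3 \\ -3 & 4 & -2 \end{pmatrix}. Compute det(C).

Expand along column 1:
  + (-3) · |1 -3; 4 -2| = (-3)·(-2 − (-12)) = -30
  + (-3) · |3 5; 1 -3| = (-3)·(-9 − 5) = 42
Sum: (-30) + (42) = 12

12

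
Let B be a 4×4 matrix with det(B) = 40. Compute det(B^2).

det(B^2) = (det B)^2 = (40)^2 = 1600

1600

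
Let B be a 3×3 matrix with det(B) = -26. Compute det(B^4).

The determinant is 456976.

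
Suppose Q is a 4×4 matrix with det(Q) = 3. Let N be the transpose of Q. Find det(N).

det(N) = 3

det(Qᵀ) = det(Q).
det(N) = (1)·(3) = 3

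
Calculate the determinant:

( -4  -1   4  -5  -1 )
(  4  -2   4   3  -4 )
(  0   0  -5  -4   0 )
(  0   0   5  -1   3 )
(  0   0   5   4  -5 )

The determinant is -1500.

The matrix is block upper-triangular with a 2×2 block and a 3×3 block on the diagonal, so its determinant equals the product of the determinants of the diagonal blocks.
det of the 2×2 block = 12
det of the 3×3 block = -125
det = (12)·(-125) = -1500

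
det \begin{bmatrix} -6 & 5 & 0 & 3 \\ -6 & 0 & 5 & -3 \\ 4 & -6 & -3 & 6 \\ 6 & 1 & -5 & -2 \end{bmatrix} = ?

Expand along row 1 (it has 1 zero):
  + (-6) · M_11   where M_11 = det([0 5 -3; -6 -3 6; 1 -5 -2]) = -129
  − (5) · M_12   where M_12 = det([-6 5 -3; 4 -3 6; 6 -5 -2]) = 10
  − (3) · M_14   where M_14 = det([-6 0 5; 4 -6 -3; 6 1 -5]) = 2
det = (+1)·(-6)·(-129) + (-1)·(5)·(10) + (-1)·(3)·(2) = 718

The determinant is 718.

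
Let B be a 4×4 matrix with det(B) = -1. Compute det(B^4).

The determinant is 1.

det(B^4) = (det B)^4 = (-1)^4 = 1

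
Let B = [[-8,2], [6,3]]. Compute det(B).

-36

det(B) = (-8)·3 − 2·6 = -24 − 12 = -36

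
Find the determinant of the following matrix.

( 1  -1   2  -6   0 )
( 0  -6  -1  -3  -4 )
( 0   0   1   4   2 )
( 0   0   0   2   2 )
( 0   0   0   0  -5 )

The matrix is upper triangular, so the determinant is the product of the diagonal entries:
det = (1) · (-6) · (1) · (2) · (-5) = 60

60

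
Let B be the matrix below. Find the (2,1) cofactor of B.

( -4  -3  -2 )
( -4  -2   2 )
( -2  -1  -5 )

-13

Delete row 2 and column 1; the remaining 2×2 submatrix is [-3 -2; -1 -5].
Its determinant is (-3)·(-5) − (-2)·(-1) = 13.
The cofactor carries sign (−1)^(2+1) = −1, so C_{2,1} = −(13) = -13.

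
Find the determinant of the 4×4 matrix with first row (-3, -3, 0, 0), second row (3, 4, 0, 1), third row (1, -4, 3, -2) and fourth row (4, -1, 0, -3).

The determinant is -18.

Expand along column 3 (it has 3 zeros):
  + (3) · M_33   where M_33 = det([-3 -3 0; 3 4 1; 4 -1 -3]) = -6
det = (+1)·(3)·(-6) = -18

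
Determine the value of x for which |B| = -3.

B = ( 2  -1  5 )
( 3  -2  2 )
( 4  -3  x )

2

Expanding along the row containing x, det(B) is linear in x: det(B) = (-1)·x + (-1).
Set (-1)·x + (-1) = -3  ⇒  (-1)·x = -2  ⇒  x = 2.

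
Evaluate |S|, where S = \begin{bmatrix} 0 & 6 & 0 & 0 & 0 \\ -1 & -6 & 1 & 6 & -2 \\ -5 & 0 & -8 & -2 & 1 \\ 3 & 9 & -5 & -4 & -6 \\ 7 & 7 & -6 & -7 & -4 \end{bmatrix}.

Expand along row 1 (it has 4 zeros):
  − (6) · M_12   where M_12 = det([-1 1 6 -2; -5 -8 -2 1; 3 -5 -4 -6; 7 -6 -7 -4]) = 1572
det = (-1)·(6)·(1572) = -9432

|S| = -9432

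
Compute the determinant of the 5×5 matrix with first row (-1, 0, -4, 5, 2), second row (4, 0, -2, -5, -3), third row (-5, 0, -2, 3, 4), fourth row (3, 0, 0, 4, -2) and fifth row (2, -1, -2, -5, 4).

Expand along column 2 (it has 4 zeros):
  − (-1) · M_52   where M_52 = det([-1 -4 5 2; 4 -2 -5 -3; -5 -2 3 4; 3 0 4 -2]) = 78
det = (-1)·(-1)·(78) = 78

The determinant is 78.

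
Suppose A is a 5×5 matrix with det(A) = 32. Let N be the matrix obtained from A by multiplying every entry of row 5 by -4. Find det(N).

Scaling one row by -4 multiplies the determinant by -4.
det(N) = (-4)·(32) = -128

-128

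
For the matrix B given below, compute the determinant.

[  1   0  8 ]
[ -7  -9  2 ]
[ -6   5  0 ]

Expand along row 1:
  + 1 · |-9 2; 5 0| = 1·(0 − 10) = -10
  + 8 · |-7 -9; -6 5| = 8·(-35 − 54) = -712
Sum: (-10) + (-712) = -722

det(B) = -722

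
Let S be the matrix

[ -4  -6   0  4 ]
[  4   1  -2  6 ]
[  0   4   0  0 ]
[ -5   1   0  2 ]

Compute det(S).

The determinant is 96.

Expand along row 3 (it has 3 zeros):
  − (4) · M_32   where M_32 = det([-4 0 4; 4 -2 6; -5 0 2]) = -24
det = (-1)·(4)·(-24) = 96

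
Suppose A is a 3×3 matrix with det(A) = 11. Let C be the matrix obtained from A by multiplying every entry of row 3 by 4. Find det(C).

Scaling one row by 4 multiplies the determinant by 4.
det(C) = (4)·(11) = 44

|C| = 44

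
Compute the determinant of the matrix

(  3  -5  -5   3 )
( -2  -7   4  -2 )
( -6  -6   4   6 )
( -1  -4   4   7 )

The determinant is 2476.

Expand along row 1:
  + (3) · M_11   where M_11 = det([-7 4 -2; -6 4 6; -4 4 7]) = 60
  − (-5) · M_12   where M_12 = det([-2 4 -2; -6 4 6; -1 4 7]) = 176
  + (-5) · M_13   where M_13 = det([-2 -7 -2; -6 -6 6; -1 -4 7]) = -252
  − (3) · M_14   where M_14 = det([-2 -7 4; -6 -6 4; -1 -4 4]) = -52
det = (+1)·(3)·(60) + (-1)·(-5)·(176) + (+1)·(-5)·(-252) + (-1)·(3)·(-52) = 2476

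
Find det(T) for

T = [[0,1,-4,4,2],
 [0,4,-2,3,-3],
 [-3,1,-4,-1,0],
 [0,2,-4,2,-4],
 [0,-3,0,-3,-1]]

12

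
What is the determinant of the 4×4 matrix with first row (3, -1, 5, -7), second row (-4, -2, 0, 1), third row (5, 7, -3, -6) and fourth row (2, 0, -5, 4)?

700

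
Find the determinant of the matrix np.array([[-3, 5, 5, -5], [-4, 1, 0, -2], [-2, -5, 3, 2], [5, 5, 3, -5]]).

Expand along row 2 (it has 1 zero):
  − (-4) · M_21   where M_21 = det([5 5 -5; -5 3 2; 5 3 -5]) = -30
  + (1) · M_22   where M_22 = det([-3 5 -5; -2 3 2; 5 3 -5]) = 168
  + (-2) · M_24   where M_24 = det([-3 5 5; -2 -5 3; 5 5 3]) = 270
det = (-1)·(-4)·(-30) + (+1)·(1)·(168) + (+1)·(-2)·(270) = -492

-492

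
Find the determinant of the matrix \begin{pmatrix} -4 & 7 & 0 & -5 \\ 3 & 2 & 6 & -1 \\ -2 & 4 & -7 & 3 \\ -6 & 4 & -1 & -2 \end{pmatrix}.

1007

Expand along row 1 (it has 1 zero):
  + (-4) · M_11   where M_11 = det([2 6 -1; 4 -7 3; 4 -1 -2]) = 130
  − (7) · M_12   where M_12 = det([3 6 -1; -2 -7 3; -6 -1 -2]) = -41
  − (-5) · M_14   where M_14 = det([3 2 6; -2 4 -7; -6 4 -1]) = 248
det = (+1)·(-4)·(130) + (-1)·(7)·(-41) + (-1)·(-5)·(248) = 1007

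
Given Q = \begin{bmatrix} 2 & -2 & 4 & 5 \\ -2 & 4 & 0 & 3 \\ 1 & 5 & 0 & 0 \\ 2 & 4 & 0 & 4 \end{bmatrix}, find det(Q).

Expand along column 3 (it has 3 zeros):
  + (4) · M_13   where M_13 = det([-2 4 3; 1 5 0; 2 4 4]) = -74
det = (+1)·(4)·(-74) = -296

det(Q) = -296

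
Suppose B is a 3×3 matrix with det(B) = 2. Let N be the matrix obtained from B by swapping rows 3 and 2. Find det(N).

det(N) = -2

Swapping two rows multiplies the determinant by −1.
det(N) = (-1)·(2) = -2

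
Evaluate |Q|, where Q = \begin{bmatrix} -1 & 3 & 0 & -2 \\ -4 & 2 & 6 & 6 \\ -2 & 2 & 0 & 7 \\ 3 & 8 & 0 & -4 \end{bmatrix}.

Expand along column 3 (it has 3 zeros):
  − (6) · M_23   where M_23 = det([-1 3 -2; -2 2 7; 3 8 -4]) = 147
det = (-1)·(6)·(147) = -882

-882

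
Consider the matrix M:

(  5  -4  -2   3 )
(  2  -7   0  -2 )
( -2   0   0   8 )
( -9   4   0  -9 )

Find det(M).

-1164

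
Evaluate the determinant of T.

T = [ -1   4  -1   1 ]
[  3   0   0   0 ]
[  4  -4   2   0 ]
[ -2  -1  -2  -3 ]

The determinant is 6.

Expand along row 2 (it has 3 zeros):
  − (3) · M_21   where M_21 = det([4 -1 1; -4 2 0; -1 -2 -3]) = -2
det = (-1)·(3)·(-2) = 6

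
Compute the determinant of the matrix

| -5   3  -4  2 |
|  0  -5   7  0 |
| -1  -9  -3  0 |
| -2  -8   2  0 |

Expand along column 4 (it has 3 zeros):
  − (2) · M_14   where M_14 = det([0 -5 7; -1 -9 -3; -2 -8 2]) = -110
det = (-1)·(2)·(-110) = 220

The determinant is 220.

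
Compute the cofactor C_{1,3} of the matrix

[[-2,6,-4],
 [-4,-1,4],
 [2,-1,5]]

6

Delete row 1 and column 3; the remaining 2×2 submatrix is [-4 -1; 2 -1].
Its determinant is (-4)·(-1) − (-1)·2 = 6.
The cofactor carries sign (−1)^(1+3) = +1, so C_{1,3} = +(6) = 6.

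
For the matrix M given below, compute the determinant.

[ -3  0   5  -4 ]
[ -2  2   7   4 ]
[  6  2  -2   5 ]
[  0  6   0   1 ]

Expand along row 4 (it has 2 zeros):
  + (6) · M_42   where M_42 = det([-3 5 -4; -2 7 4; 6 -2 5]) = 193
  + (1) · M_44   where M_44 = det([-3 0 5; -2 2 7; 6 2 -2]) = -26
det = (+1)·(6)·(193) + (+1)·(1)·(-26) = 1132

The determinant is 1132.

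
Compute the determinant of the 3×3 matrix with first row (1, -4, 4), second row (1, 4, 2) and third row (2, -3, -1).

-62

Expand along column 1:
  + 1 · |4 2; -3 -1| = 1·(-4 − (-6)) = 2
  − 1 · |-4 4; -3 -1| = −1·(4 − (-12)) = -16
  + 2 · |-4 4; 4 2| = 2·(-8 − 16) = -48
Sum: (2) + (-16) + (-48) = -62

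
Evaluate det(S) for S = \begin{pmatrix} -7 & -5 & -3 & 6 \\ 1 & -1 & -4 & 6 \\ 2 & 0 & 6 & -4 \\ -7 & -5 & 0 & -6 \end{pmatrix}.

det(S) = -984

Expand along row 3 (it has 1 zero):
  + (2) · M_31   where M_31 = det([-5 -3 6; -1 -4 6; -5 0 -6]) = -132
  + (6) · M_33   where M_33 = det([-7 -5 6; 1 -1 6; -7 -5 -6]) = -144
  − (-4) · M_34   where M_34 = det([-7 -5 -3; 1 -1 -4; -7 -5 0]) = 36
det = (+1)·(2)·(-132) + (+1)·(6)·(-144) + (-1)·(-4)·(36) = -984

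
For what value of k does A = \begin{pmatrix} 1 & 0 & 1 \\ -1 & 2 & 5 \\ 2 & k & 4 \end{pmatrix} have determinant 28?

-4

Expanding along the column containing k, det(A) is linear in k: det(A) = (-6)·k + (4).
Set (-6)·k + (4) = 28  ⇒  (-6)·k = 24  ⇒  k = -4.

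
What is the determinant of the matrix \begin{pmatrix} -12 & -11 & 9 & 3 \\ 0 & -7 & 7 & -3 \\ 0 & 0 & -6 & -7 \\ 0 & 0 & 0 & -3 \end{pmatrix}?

The determinant is 1512.

The matrix is upper triangular, so the determinant is the product of the diagonal entries:
det = (-12) · (-7) · (-6) · (-3) = 1512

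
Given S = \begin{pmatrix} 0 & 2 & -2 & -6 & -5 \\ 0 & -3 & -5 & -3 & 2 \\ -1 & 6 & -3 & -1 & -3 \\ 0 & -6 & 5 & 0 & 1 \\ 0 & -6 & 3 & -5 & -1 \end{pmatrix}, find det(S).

-261

Expand along column 1 (it has 4 zeros):
  + (-1) · M_31   where M_31 = det([2 -2 -6 -5; -3 -5 -3 2; -6 5 0 1; -6 3 -5 -1]) = 261
det = (+1)·(-1)·(261) = -261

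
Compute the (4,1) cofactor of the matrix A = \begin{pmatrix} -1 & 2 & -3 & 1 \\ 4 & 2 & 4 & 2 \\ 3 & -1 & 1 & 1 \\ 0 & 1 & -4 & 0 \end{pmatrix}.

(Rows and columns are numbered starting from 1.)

Delete row 4 and column 1; the remaining 3×3 submatrix is [2 -3 1; 2 4 2; -1 1 1].
Its determinant is 22.
The cofactor carries sign (−1)^(4+1) = −1, so C_{4,1} = −(22) = -22.

-22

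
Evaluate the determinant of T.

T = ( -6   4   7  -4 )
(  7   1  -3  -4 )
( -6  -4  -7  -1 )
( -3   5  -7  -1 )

5430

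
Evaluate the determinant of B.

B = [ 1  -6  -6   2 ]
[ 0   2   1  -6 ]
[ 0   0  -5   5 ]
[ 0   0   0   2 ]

|B| = -20

B is upper triangular, so det(B) is the product of the diagonal entries:
det = (1) · (2) · (-5) · (2) = -20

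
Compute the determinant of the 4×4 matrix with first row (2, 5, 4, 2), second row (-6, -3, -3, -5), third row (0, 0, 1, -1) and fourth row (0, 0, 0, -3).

-72

The matrix is block upper-triangular with a 2×2 block and a 2×2 block on the diagonal, so its determinant equals the product of the determinants of the diagonal blocks.
det of the 2×2 block = 24
det of the 2×2 block = -3
det = (24)·(-3) = -72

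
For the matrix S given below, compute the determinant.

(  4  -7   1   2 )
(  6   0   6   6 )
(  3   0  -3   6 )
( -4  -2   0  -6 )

Expand along column 2 (it has 2 zeros):
  − (-7) · M_12   where M_12 = det([6 6 6; 3 -3 6; -4 0 -6]) = 0
  + (-2) · M_42   where M_42 = det([4 1 2; 6 6 6; 3 -3 6]) = 126
det = (-1)·(-7)·(0) + (+1)·(-2)·(126) = -252

|S| = -252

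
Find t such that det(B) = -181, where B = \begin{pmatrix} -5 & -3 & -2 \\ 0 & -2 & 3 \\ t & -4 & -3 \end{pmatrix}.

t = 7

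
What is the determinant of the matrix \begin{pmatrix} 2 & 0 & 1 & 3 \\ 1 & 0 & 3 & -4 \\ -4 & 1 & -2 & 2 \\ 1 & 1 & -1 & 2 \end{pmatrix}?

54

Expand along column 2 (it has 2 zeros):
  − (1) · M_32   where M_32 = det([2 1 3; 1 3 -4; 1 -1 2]) = -14
  + (1) · M_42   where M_42 = det([2 1 3; 1 3 -4; -4 -2 2]) = 40
det = (-1)·(1)·(-14) + (+1)·(1)·(40) = 54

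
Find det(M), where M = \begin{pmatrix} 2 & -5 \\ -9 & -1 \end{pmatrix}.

det(M) = 2·(-1) − (-5)·(-9) = -2 − 45 = -47

The determinant is -47.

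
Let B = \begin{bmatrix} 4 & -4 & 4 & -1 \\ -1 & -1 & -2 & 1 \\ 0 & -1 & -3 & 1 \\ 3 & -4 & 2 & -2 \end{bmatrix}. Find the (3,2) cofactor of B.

-8

Delete row 3 and column 2; the remaining 3×3 submatrix is [4 4 -1; -1 -2 1; 3 2 -2].
Its determinant is 8.
The cofactor carries sign (−1)^(3+2) = −1, so C_{3,2} = −(8) = -8.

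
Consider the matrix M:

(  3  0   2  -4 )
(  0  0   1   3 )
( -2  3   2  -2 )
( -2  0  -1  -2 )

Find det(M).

Expand along column 2 (it has 3 zeros):
  − (3) · M_32   where M_32 = det([3 2 -4; 0 1 3; -2 -1 -2]) = -17
det = (-1)·(3)·(-17) = 51

|M| = 51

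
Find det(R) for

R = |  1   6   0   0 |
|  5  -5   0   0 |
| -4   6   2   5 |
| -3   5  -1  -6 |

|R| = 245

R is block lower-triangular with a 2×2 block and a 2×2 block on the diagonal, so its determinant equals the product of the determinants of the diagonal blocks.
det of the 2×2 block = -35
det of the 2×2 block = -7
det = (-35)·(-7) = 245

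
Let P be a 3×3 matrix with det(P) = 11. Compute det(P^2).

The determinant is 121.

det(P^2) = (det P)^2 = (11)^2 = 121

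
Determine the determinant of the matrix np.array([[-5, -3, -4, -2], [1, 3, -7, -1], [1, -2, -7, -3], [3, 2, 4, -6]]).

-1514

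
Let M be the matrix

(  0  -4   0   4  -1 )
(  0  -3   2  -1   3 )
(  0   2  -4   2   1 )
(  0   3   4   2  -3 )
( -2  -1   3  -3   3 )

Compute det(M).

-944

Expand along column 1 (it has 4 zeros):
  + (-2) · M_51   where M_51 = det([-4 0 4 -1; -3 2 -1 3; 2 -4 2 1; 3 4 2 -3]) = 472
det = (+1)·(-2)·(472) = -944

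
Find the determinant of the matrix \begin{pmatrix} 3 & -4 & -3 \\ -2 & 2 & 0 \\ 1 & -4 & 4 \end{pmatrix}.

-26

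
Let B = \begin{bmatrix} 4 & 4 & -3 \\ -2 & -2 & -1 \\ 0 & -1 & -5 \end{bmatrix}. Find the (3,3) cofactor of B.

The cofactor is 0.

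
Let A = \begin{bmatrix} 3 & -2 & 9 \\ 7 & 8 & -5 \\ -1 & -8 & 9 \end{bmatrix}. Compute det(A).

Expand along row 1:
  + 3 · |8 -5; -8 9| = 3·(72 − 40) = 96
  − (-2) · |7 -5; -1 9| = −(-2)·(63 − 5) = 116
  + 9 · |7 8; -1 -8| = 9·(-56 − (-8)) = -432
Sum: (96) + (116) + (-432) = -220

|A| = -220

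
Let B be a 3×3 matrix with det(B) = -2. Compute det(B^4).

The determinant is 16.

det(B^4) = (det B)^4 = (-2)^4 = 16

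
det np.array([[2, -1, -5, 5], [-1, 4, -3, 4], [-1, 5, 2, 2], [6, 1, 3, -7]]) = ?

Expand along row 1:
  + (2) · M_11   where M_11 = det([4 -3 4; 5 2 2; 1 3 -7]) = -139
  − (-1) · M_12   where M_12 = det([-1 -3 4; -1 2 2; 6 3 -7]) = -55
  + (-5) · M_13   where M_13 = det([-1 4 4; -1 5 2; 6 1 -7]) = -67
  − (5) · M_14   where M_14 = det([-1 4 -3; -1 5 2; 6 1 3]) = 140
det = (+1)·(2)·(-139) + (-1)·(-1)·(-55) + (+1)·(-5)·(-67) + (-1)·(5)·(140) = -698

-698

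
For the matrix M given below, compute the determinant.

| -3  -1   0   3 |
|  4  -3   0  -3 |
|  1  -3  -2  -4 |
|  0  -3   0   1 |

Expand along column 3 (it has 3 zeros):
  + (-2) · M_33   where M_33 = det([-3 -1 3; 4 -3 -3; 0 -3 1]) = 4
det = (+1)·(-2)·(4) = -8

det(M) = -8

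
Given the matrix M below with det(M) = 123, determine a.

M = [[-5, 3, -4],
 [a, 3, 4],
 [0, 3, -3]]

Expanding along the row containing a, det(M) is linear in a: det(M) = (-3)·a + (105).
Set (-3)·a + (105) = 123  ⇒  (-3)·a = 18  ⇒  a = -6.

a = -6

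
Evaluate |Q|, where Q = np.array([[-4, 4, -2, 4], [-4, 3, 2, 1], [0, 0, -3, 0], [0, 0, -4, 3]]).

det(Q) = -36

Q is block upper-triangular with a 2×2 block and a 2×2 block on the diagonal, so its determinant equals the product of the determinants of the diagonal blocks.
det of the 2×2 block = 4
det of the 2×2 block = -9
det = (4)·(-9) = -36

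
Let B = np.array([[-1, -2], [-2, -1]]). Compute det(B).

-3

det(B) = (-1)·(-1) − (-2)·(-2) = 1 − 4 = -3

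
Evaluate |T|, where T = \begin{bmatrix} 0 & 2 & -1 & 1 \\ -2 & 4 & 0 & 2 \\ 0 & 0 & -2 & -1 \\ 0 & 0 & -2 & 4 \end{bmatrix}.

det(T) = -40

T is block upper-triangular with a 2×2 block and a 2×2 block on the diagonal, so its determinant equals the product of the determinants of the diagonal blocks.
det of the 2×2 block = 4
det of the 2×2 block = -10
det = (4)·(-10) = -40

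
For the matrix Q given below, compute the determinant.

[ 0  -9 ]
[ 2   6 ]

|Q| = 18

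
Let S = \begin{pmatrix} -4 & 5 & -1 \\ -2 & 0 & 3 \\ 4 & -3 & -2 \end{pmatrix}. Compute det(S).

Expand along column 2:
  − 5 · |-2 3; 4 -2| = −5·(4 − 12) = 40
  − (-3) · |-4 -1; -2 3| = −(-3)·(-12 − 2) = -42
Sum: (40) + (-42) = -2

-2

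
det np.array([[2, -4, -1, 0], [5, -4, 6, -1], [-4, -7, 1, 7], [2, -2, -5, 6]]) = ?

Expand along row 1 (it has 1 zero):
  + (2) · M_11   where M_11 = det([-4 6 -1; -7 1 7; -2 -5 6]) = -33
  − (-4) · M_12   where M_12 = det([5 6 -1; -4 1 7; 2 -5 6]) = 415
  + (-1) · M_13   where M_13 = det([5 -4 -1; -4 -7 7; 2 -2 6]) = -314
det = (+1)·(2)·(-33) + (-1)·(-4)·(415) + (+1)·(-1)·(-314) = 1908

1908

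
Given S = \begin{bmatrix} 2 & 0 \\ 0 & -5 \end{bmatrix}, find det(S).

det(S) = 2·(-5) − 0·0 = -10 − 0 = -10

|S| = -10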